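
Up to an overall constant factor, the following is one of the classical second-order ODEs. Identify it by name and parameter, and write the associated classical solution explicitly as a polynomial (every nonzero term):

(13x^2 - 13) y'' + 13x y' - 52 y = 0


All three coefficients share the factor -13; dividing through by -13 gives  (1 - x^2) y'' - x y' + 4 y = 0.
This matches the Chebyshev equation (1 - x^2) y'' - x y' + n^2 y = 0 (note the -x y' term, not -2x y') with n^2 = 4, so n = 2; the polynomial solution is T_2(x).
With y = sum_k a_k x^k, matching x^k gives (k+2)(k+1) a_{k+2} = (k^2 - n^2) a_k = (k - 2)(k + 2) a_k. The right side vanishes at k = 2, so the series with the parity of 2 terminates at degree 2.
Standard normalization: leading coefficient of T_n is 2^(n-1), so a_2 = 2^1 = 2. Work downward with a_k = (k+1)(k+2) a_{k+2} / ((k - 2)(k + 2)):
  a_0 = (1)(2)(2) / ((0 - 2)(0 + 2)) = 4/(-4) = -1
Hence T_2(x) = 2 x^2 - 1.

T_2(x); series = 2 x^2 - 1


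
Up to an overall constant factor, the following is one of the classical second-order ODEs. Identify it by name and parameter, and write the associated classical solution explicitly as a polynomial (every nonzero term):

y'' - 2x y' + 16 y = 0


The equation is already in a standard form:  y'' - 2x y' + 16 y = 0.
This matches the Hermite equation y'' - 2x y' + 2n y = 0 with 2n = 16, so n = 8; the polynomial solution is H_8(x).
With y = sum_k a_k x^k, matching x^k gives (k+2)(k+1) a_{k+2} = 2(k - n) a_k = 2(k - 8) a_k. The right side vanishes at k = 8, so the series with the parity of 8 terminates at degree 8.
Standard normalization: leading coefficient of H_n is 2^n, so a_8 = 2^8 = 256. Work downward with a_k = (k+1)(k+2) a_{k+2} / (2(k - n)):
  a_6 = (7)(8)(256) / (2(6 - 8)) = 14336/(-4) = -3584
  a_4 = (5)(6)(-3584) / (2(4 - 8)) = -107520/(-8) = 13440
  a_2 = (3)(4)(13440) / (2(2 - 8)) = 161280/(-12) = -13440
  a_0 = (1)(2)(-13440) / (2(0 - 8)) = -26880/(-16) = 1680
Hence H_8(x) = 256 x^8 - 3584 x^6 + 13440 x^4 - 13440 x^2 + 1680.

H_8(x); series = 256 x^8 - 3584 x^6 + 13440 x^4 - 13440 x^2 + 1680


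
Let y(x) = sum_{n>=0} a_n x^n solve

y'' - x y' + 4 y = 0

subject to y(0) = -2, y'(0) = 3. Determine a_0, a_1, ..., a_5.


Ansatz: y(x) = sum_{n>=0} a_n x^n, so y'(x) = sum_{n>=1} n a_n x^(n-1) and y''(x) = sum_{n>=2} n(n-1) a_n x^(n-2).
Substitute into P(x) y'' + Q(x) y' + R(x) y = 0 with P(x) = 1, Q(x) = -x, R(x) = 4, and match powers of x.
Initial conditions: a_0 = -2, a_1 = 3.
Setting the coefficient of each power of x to zero and solving order by order (substituting the coefficients already found):
  x^0: 2 a_2 + 4 a_0 = 0  ->  2 a_2 = -4 a_0 = 8  ->  a_2 = 4
  x^1: 6 a_3 + 3 a_1 = 0  ->  6 a_3 = -3 a_1 = -9  ->  a_3 = -3/2
  x^2: 12 a_4 + 2 a_2 = 0  ->  12 a_4 = -2 a_2 = -8  ->  a_4 = -2/3
  x^3: 20 a_5 + a_3 = 0  ->  20 a_5 = -a_3 = 3/2  ->  a_5 = 3/40
Truncated series: y(x) = -2 + 3 x + 4 x^2 - (3/2) x^3 - (2/3) x^4 + (3/40) x^5 + O(x^6).

a_0 = -2; a_1 = 3; a_2 = 4; a_3 = -3/2; a_4 = -2/3; a_5 = 3/40


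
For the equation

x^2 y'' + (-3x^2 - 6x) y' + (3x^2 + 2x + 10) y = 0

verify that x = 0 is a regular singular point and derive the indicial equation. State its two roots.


Divide by x^2 to reach normal form y'' + P_1(x) y' + P_2(x) y = 0 with P_1(x) = -3 - 6/x and P_2(x) = 3 + 2/x + 10/x^2.
x = 0 is a singular point because the y'-coefficient -3 - 6/x has a pole at x = 0 and the y-coefficient 3 + 2/x + 10/x^2 has a pole at x = 0.
It is a regular singular point because x P_1(x) = p(x) = -3x - 6 and x^2 P_2(x) = q(x) = 3x^2 + 2x + 10 are polynomials, hence analytic at x = 0.
p(0) = -6,  q(0) = 10.
Indicial equation: r(r-1) + p(0) r + q(0) = 0, i.e. r^2 + (p(0) - 1) r + q(0) = 0, i.e. r^2 - 7 r + 10 = 0.
Discriminant: (-7)^2 - 4(10) = 9, so r = (7 ± 3)/2.
Solving: r_1 = 5, r_2 = 2.

indicial: r^2 - 7 r + 10 = 0; roots r_1 = 5, r_2 = 2


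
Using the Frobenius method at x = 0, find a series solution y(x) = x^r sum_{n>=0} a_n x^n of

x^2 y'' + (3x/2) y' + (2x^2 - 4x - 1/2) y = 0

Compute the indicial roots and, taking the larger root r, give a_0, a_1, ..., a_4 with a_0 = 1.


Write in Frobenius form y'' + (p(x)/x) y' + (q(x)/x^2) y = 0:
  p(x) = 3/2,  q(x) = 2x^2 - 4x - 1/2.
Indicial equation: r(r-1) + (3/2) r + (-1/2) = 0 -> roots r_1 = 1/2, r_2 = -1.
Take r = r_1 = 1/2. Let y(x) = x^r sum_{n>=0} a_n x^n with a_0 = 1.
Substitute y = x^r sum a_n x^n and match x^{r+n}. The recurrence is
  D(n) a_n - 4 a_{n-1} + 2 a_{n-2} = 0,  where D(n) = (r+n)(r+n-1) + (3/2)(r+n) + (-1/2).
  a_n = [4 a_{n-1} - 2 a_{n-2}] / D(n).
Since the indicial polynomial factors as (r - r_1)(r - r_2), D(n) = (r_1 + n - r_1)(r_1 + n - r_2) = n(n + 3/2).
Evaluating step by step (a_0 = 1):
  n = 1: D(1) = 1(1 + 3/2) = 5/2; numerator = 4(1) = 4; a_1 = (4)/(5/2) = 8/5
  n = 2: D(2) = 2(2 + 3/2) = 7; numerator = 4(8/5) - 2(1) = 22/5; a_2 = (22/5)/(7) = 22/35
  n = 3: D(3) = 3(3 + 3/2) = 27/2; numerator = 4(22/35) - 2(8/5) = -24/35; a_3 = (-24/35)/(27/2) = -16/315
  n = 4: D(4) = 4(4 + 3/2) = 22; numerator = 4(-16/315) - 2(22/35) = -92/63; a_4 = (-92/63)/(22) = -46/693

r = 1/2; a_0 = 1; a_1 = 8/5; a_2 = 22/35; a_3 = -16/315; a_4 = -46/693


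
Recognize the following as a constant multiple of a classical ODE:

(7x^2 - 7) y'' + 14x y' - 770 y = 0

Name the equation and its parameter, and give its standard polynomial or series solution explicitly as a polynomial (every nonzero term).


All three coefficients share the factor -7; dividing through by -7 gives  (1 - x^2) y'' - 2x y' + 110 y = 0.
This matches the Legendre equation (1 - x^2) y'' - 2x y' + n(n+1) y = 0 (note the -2x y' term) with n(n+1) = 110, so n = 10; the polynomial solution is P_10(x).
With y = sum_k a_k x^k, matching x^k gives (k+2)(k+1) a_{k+2} = [k(k+1) - n(n+1)] a_k = (k - 10)(k + 11) a_k. The right side vanishes at k = 10, so the series with the parity of 10 terminates at degree 10.
Standard normalization (P_n(1) = 1): leading coefficient (2n)!/(2^n (n!)^2) = 2432902008176640000/(1024*13168189440000) = 46189/256, so a_10 = 46189/256. Work downward with a_k = (k+1)(k+2) a_{k+2} / ((k - 10)(k + 11)):
  a_8 = (9)(10)(46189/256) / ((8 - 10)(8 + 11)) = (2078505/128)/(-38) = -109395/256
  a_6 = (7)(8)(-109395/256) / ((6 - 10)(6 + 11)) = (-765765/32)/(-68) = 45045/128
  a_4 = (5)(6)(45045/128) / ((4 - 10)(4 + 11)) = (675675/64)/(-90) = -15015/128
  a_2 = (3)(4)(-15015/128) / ((2 - 10)(2 + 11)) = (-45045/32)/(-104) = 3465/256
  a_0 = (1)(2)(3465/256) / ((0 - 10)(0 + 11)) = (3465/128)/(-110) = -63/256
Hence P_10(x) = 46189 x^10/256 - 109395 x^8/256 + 45045 x^6/128 - 15015 x^4/128 + 3465 x^2/256 - 63/256.

P_10(x); series = 46189 x^10/256 - 109395 x^8/256 + 45045 x^6/128 - 15015 x^4/128 + 3465 x^2/256 - 63/256


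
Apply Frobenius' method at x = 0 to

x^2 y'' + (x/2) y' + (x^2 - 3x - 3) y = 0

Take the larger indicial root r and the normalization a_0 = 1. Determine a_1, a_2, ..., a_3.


Write in Frobenius form y'' + (p(x)/x) y' + (q(x)/x^2) y = 0:
  p(x) = 1/2,  q(x) = x^2 - 3x - 3.
Indicial equation: r(r-1) + (1/2) r + (-3) = 0 -> roots r_1 = 2, r_2 = -3/2.
Take r = r_1 = 2. Let y(x) = x^r sum_{n>=0} a_n x^n with a_0 = 1.
Substitute y = x^r sum a_n x^n and match x^{r+n}. The recurrence is
  D(n) a_n - 3 a_{n-1} + 1 a_{n-2} = 0,  where D(n) = (r+n)(r+n-1) + (1/2)(r+n) + (-3).
  a_n = [3 a_{n-1} - 1 a_{n-2}] / D(n).
Since the indicial polynomial factors as (r - r_1)(r - r_2), D(n) = (r_1 + n - r_1)(r_1 + n - r_2) = n(n + 7/2).
Evaluating step by step (a_0 = 1):
  n = 1: D(1) = 1(1 + 7/2) = 9/2; numerator = 3(1) = 3; a_1 = (3)/(9/2) = 2/3
  n = 2: D(2) = 2(2 + 7/2) = 11; numerator = 3(2/3) - 1(1) = 1; a_2 = (1)/(11) = 1/11
  n = 3: D(3) = 3(3 + 7/2) = 39/2; numerator = 3(1/11) - 1(2/3) = -13/33; a_3 = (-13/33)/(39/2) = -2/99

r = 2; a_0 = 1; a_1 = 2/3; a_2 = 1/11; a_3 = -2/99


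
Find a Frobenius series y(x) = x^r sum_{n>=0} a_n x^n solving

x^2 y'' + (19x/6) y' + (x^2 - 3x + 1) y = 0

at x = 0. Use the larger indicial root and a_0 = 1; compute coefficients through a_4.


Write in Frobenius form y'' + (p(x)/x) y' + (q(x)/x^2) y = 0:
  p(x) = 19/6,  q(x) = x^2 - 3x + 1.
Indicial equation: r(r-1) + (19/6) r + (1) = 0 -> roots r_1 = -2/3, r_2 = -3/2.
Take r = r_1 = -2/3. Let y(x) = x^r sum_{n>=0} a_n x^n with a_0 = 1.
Substitute y = x^r sum a_n x^n and match x^{r+n}. The recurrence is
  D(n) a_n - 3 a_{n-1} + 1 a_{n-2} = 0,  where D(n) = (r+n)(r+n-1) + (19/6)(r+n) + (1).
  a_n = [3 a_{n-1} - 1 a_{n-2}] / D(n).
Since the indicial polynomial factors as (r - r_1)(r - r_2), D(n) = (r_1 + n - r_1)(r_1 + n - r_2) = n(n + 5/6).
Evaluating step by step (a_0 = 1):
  n = 1: D(1) = 1(1 + 5/6) = 11/6; numerator = 3(1) = 3; a_1 = (3)/(11/6) = 18/11
  n = 2: D(2) = 2(2 + 5/6) = 17/3; numerator = 3(18/11) - 1(1) = 43/11; a_2 = (43/11)/(17/3) = 129/187
  n = 3: D(3) = 3(3 + 5/6) = 23/2; numerator = 3(129/187) - 1(18/11) = 81/187; a_3 = (81/187)/(23/2) = 162/4301
  n = 4: D(4) = 4(4 + 5/6) = 58/3; numerator = 3(162/4301) - 1(129/187) = -2481/4301; a_4 = (-2481/4301)/(58/3) = -7443/249458

r = -2/3; a_0 = 1; a_1 = 18/11; a_2 = 129/187; a_3 = 162/4301; a_4 = -7443/249458


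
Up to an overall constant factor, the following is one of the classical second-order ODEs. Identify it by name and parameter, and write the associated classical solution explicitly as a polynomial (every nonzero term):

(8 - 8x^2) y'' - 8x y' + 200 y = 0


All three coefficients share the factor 8; dividing through by 8 gives  (1 - x^2) y'' - x y' + 25 y = 0.
This matches the Chebyshev equation (1 - x^2) y'' - x y' + n^2 y = 0 (note the -x y' term, not -2x y') with n^2 = 25, so n = 5; the polynomial solution is T_5(x).
With y = sum_k a_k x^k, matching x^k gives (k+2)(k+1) a_{k+2} = (k^2 - n^2) a_k = (k - 5)(k + 5) a_k. The right side vanishes at k = 5, so the series with the parity of 5 terminates at degree 5.
Standard normalization: leading coefficient of T_n is 2^(n-1), so a_5 = 2^4 = 16. Work downward with a_k = (k+1)(k+2) a_{k+2} / ((k - 5)(k + 5)):
  a_3 = (4)(5)(16) / ((3 - 5)(3 + 5)) = 320/(-16) = -20
  a_1 = (2)(3)(-20) / ((1 - 5)(1 + 5)) = -120/(-24) = 5
Hence T_5(x) = 16 x^5 - 20 x^3 + 5 x.

T_5(x); series = 16 x^5 - 20 x^3 + 5 x


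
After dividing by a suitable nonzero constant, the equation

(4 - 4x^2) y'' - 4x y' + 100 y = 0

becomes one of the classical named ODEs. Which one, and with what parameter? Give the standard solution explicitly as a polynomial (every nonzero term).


All three coefficients share the factor 4; dividing through by 4 gives  (1 - x^2) y'' - x y' + 25 y = 0.
This matches the Chebyshev equation (1 - x^2) y'' - x y' + n^2 y = 0 (note the -x y' term, not -2x y') with n^2 = 25, so n = 5; the polynomial solution is T_5(x).
With y = sum_k a_k x^k, matching x^k gives (k+2)(k+1) a_{k+2} = (k^2 - n^2) a_k = (k - 5)(k + 5) a_k. The right side vanishes at k = 5, so the series with the parity of 5 terminates at degree 5.
Standard normalization: leading coefficient of T_n is 2^(n-1), so a_5 = 2^4 = 16. Work downward with a_k = (k+1)(k+2) a_{k+2} / ((k - 5)(k + 5)):
  a_3 = (4)(5)(16) / ((3 - 5)(3 + 5)) = 320/(-16) = -20
  a_1 = (2)(3)(-20) / ((1 - 5)(1 + 5)) = -120/(-24) = 5
Hence T_5(x) = 16 x^5 - 20 x^3 + 5 x.

T_5(x); series = 16 x^5 - 20 x^3 + 5 x


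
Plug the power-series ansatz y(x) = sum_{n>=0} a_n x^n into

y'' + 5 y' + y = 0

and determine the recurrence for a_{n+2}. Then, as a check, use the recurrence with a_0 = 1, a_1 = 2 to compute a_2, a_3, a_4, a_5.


Substitute y = sum_n a_n x^n.
y''(x) has coefficient (n+2)(n+1) a_{n+2} at x^n;
5 y'(x) has coefficient 5 (n+1) a_{n+1} at x^n;
y(x) has coefficient 1 a_n at x^n.
Matching x^n: (n+2)(n+1) a_{n+2} + 5 (n+1) a_{n+1} + 1 a_n = 0.
Thus a_{n+2} = [-5 (n+1) a_{n+1} - 1 a_n] / ((n+1)(n+2)).

Check with a_0 = 1, a_1 = 2 (apply the recurrence for n = 0, 1, 2, 3): a_0 = 1, a_1 = 2, a_2 = -11/2, a_3 = 53/6, a_4 = -127/12, a_5 = 1217/120.

a_(n+2) = [-5 (n+1) a_(n+1) - 1 a_n] / ((n+1)(n+2)); check: a_0 = 1, a_1 = 2, a_2 = -11/2, a_3 = 53/6, a_4 = -127/12, a_5 = 1217/120


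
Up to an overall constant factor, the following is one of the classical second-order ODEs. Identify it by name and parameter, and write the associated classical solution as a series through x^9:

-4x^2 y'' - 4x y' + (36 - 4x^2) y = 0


All three coefficients share the factor -4; dividing through by -4 gives  x^2 y'' + x y' + (x^2 - 9) y = 0.
This matches the Bessel equation x^2 y'' + x y' + (x^2 - nu^2) y = 0 with nu^2 = 9, so nu = 3; the solution bounded at x = 0 is J_3(x).
Frobenius at x = 0: indicial roots ±nu; for r = nu the recurrence k(k + 2nu) c_k = -c_{k-2} gives the standard series J_nu(x) = sum_{k>=0} (-1)^k / (k! (k+nu)!) (x/2)^(2k+nu). Evaluate the first 4 terms:
  k = 0: (-1)^0 / (0! * 3! * 2^3) x^3 = 1/(1*6*8) x^3 = (1/48) x^3
  k = 1: (-1)^1 / (1! * 4! * 2^5) x^5 = -1/(1*24*32) x^5 = (-1/768) x^5
  k = 2: (-1)^2 / (2! * 5! * 2^7) x^7 = 1/(2*120*128) x^7 = (1/30720) x^7
  k = 3: (-1)^3 / (3! * 6! * 2^9) x^9 = -1/(6*720*512) x^9 = (-1/2211840) x^9
Hence J_3(x) = -x^9/2211840 + x^7/30720 - x^5/768 + x^3/48 + ....

J_3(x); series = -x^9/2211840 + x^7/30720 - x^5/768 + x^3/48


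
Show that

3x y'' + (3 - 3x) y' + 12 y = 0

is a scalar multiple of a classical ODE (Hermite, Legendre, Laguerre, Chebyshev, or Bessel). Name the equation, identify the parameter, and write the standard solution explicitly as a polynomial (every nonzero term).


All three coefficients share the factor 3; dividing through by 3 gives  x y'' + (1 - x) y' + 4 y = 0.
This matches the Laguerre equation x y'' + (1 - x) y' + n y = 0 with n = 4; the polynomial solution is L_4(x).
With y = sum_k a_k x^k, matching x^k gives (k+1)k a_{k+1} + (k+1) a_{k+1} - k a_k + n a_k = 0, i.e. (k+1)^2 a_{k+1} = (k - n) a_k = (k - 4) a_k. The right side vanishes at k = 4, so the series terminates at degree 4.
Standard normalization L_n(0) = 1 gives a_0 = 1. Work upward with a_{k+1} = (k - 4) a_k / (k+1)^2:
  a_1 = (0 - 4)(1) / 1^2 = -4/1 = -4
  a_2 = (1 - 4)(-4) / 2^2 = 12/4 = 3
  a_3 = (2 - 4)(3) / 3^2 = -6/9 = -2/3
  a_4 = (3 - 4)(-2/3) / 4^2 = (2/3)/16 = 1/24
Hence L_4(x) = x^4/24 - 2 x^3/3 + 3 x^2 - 4 x + 1.

L_4(x); series = x^4/24 - 2 x^3/3 + 3 x^2 - 4 x + 1


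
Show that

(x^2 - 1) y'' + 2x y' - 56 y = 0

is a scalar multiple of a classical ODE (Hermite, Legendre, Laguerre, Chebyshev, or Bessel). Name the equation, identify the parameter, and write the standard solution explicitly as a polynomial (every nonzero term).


All three coefficients share the factor -1; dividing through by -1 gives  (1 - x^2) y'' - 2x y' + 56 y = 0.
This matches the Legendre equation (1 - x^2) y'' - 2x y' + n(n+1) y = 0 (note the -2x y' term) with n(n+1) = 56, so n = 7; the polynomial solution is P_7(x).
With y = sum_k a_k x^k, matching x^k gives (k+2)(k+1) a_{k+2} = [k(k+1) - n(n+1)] a_k = (k - 7)(k + 8) a_k. The right side vanishes at k = 7, so the series with the parity of 7 terminates at degree 7.
Standard normalization (P_n(1) = 1): leading coefficient (2n)!/(2^n (n!)^2) = 87178291200/(128*25401600) = 429/16, so a_7 = 429/16. Work downward with a_k = (k+1)(k+2) a_{k+2} / ((k - 7)(k + 8)):
  a_5 = (6)(7)(429/16) / ((5 - 7)(5 + 8)) = (9009/8)/(-26) = -693/16
  a_3 = (4)(5)(-693/16) / ((3 - 7)(3 + 8)) = (-3465/4)/(-44) = 315/16
  a_1 = (2)(3)(315/16) / ((1 - 7)(1 + 8)) = (945/8)/(-54) = -35/16
Hence P_7(x) = 429 x^7/16 - 693 x^5/16 + 315 x^3/16 - 35 x/16.

P_7(x); series = 429 x^7/16 - 693 x^5/16 + 315 x^3/16 - 35 x/16


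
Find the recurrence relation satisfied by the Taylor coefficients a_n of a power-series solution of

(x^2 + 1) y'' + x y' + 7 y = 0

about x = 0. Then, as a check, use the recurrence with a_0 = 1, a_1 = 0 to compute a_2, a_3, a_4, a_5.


Substitute y = sum_n a_n x^n.
(1 + 1 x^2) y'' contributes (n+2)(n+1) a_{n+2} + n(n-1) a_n at x^n.
x y'(x) contributes n a_n at x^n.
7 y(x) contributes 7 a_n at x^n.
Matching x^n: (n+2)(n+1) a_{n+2} + (n(n-1) + n + 7) a_n = 0.
Thus a_{n+2} = (-n(n-1) - n - 7) / ((n+1)(n+2)) * a_n.

Check with a_0 = 1, a_1 = 0 (apply the recurrence for n = 0, 1, 2, 3): a_0 = 1, a_1 = 0, a_2 = -7/2, a_3 = 0, a_4 = 77/24, a_5 = 0.

a_(n+2) = (-n(n-1) - n - 7) / ((n+1)(n+2)) * a_n; check: a_0 = 1, a_1 = 0, a_2 = -7/2, a_3 = 0, a_4 = 77/24, a_5 = 0


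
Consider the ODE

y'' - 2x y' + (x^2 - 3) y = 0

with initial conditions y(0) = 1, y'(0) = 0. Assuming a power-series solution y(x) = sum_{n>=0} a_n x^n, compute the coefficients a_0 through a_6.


Ansatz: y(x) = sum_{n>=0} a_n x^n, so y'(x) = sum_{n>=1} n a_n x^(n-1) and y''(x) = sum_{n>=2} n(n-1) a_n x^(n-2).
Substitute into P(x) y'' + Q(x) y' + R(x) y = 0 with P(x) = 1, Q(x) = -2x, R(x) = x^2 - 3, and match powers of x.
Initial conditions: a_0 = 1, a_1 = 0.
Setting the coefficient of each power of x to zero and solving order by order (substituting the coefficients already found):
  x^0: 2 a_2 - 3 a_0 = 0  ->  2 a_2 = 3 a_0 = 3  ->  a_2 = 3/2
  x^1: 6 a_3 - 5 a_1 = 0  ->  6 a_3 = 5 a_1 = 0  ->  a_3 = 0
  x^2: 12 a_4 - 7 a_2 + a_0 = 0  ->  12 a_4 = 7 a_2 - a_0 = 19/2  ->  a_4 = 19/24
  x^3: 20 a_5 - 9 a_3 + a_1 = 0  ->  20 a_5 = 9 a_3 - a_1 = 0  ->  a_5 = 0
  x^4: 30 a_6 - 11 a_4 + a_2 = 0  ->  30 a_6 = 11 a_4 - a_2 = 173/24  ->  a_6 = 173/720
Truncated series: y(x) = 1 + (3/2) x^2 + (19/24) x^4 + (173/720) x^6 + O(x^7).

a_0 = 1; a_1 = 0; a_2 = 3/2; a_3 = 0; a_4 = 19/24; a_5 = 0; a_6 = 173/720


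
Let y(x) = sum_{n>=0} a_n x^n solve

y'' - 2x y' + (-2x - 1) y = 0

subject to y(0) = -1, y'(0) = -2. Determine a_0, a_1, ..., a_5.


Ansatz: y(x) = sum_{n>=0} a_n x^n, so y'(x) = sum_{n>=1} n a_n x^(n-1) and y''(x) = sum_{n>=2} n(n-1) a_n x^(n-2).
Substitute into P(x) y'' + Q(x) y' + R(x) y = 0 with P(x) = 1, Q(x) = -2x, R(x) = -2x - 1, and match powers of x.
Initial conditions: a_0 = -1, a_1 = -2.
Setting the coefficient of each power of x to zero and solving order by order (substituting the coefficients already found):
  x^0: 2 a_2 - a_0 = 0  ->  2 a_2 = a_0 = -1  ->  a_2 = -1/2
  x^1: 6 a_3 - 3 a_1 - 2 a_0 = 0  ->  6 a_3 = 3 a_1 + 2 a_0 = -8  ->  a_3 = -4/3
  x^2: 12 a_4 - 5 a_2 - 2 a_1 = 0  ->  12 a_4 = 5 a_2 + 2 a_1 = -13/2  ->  a_4 = -13/24
  x^3: 20 a_5 - 7 a_3 - 2 a_2 = 0  ->  20 a_5 = 7 a_3 + 2 a_2 = -31/3  ->  a_5 = -31/60
Truncated series: y(x) = -1 - 2 x - (1/2) x^2 - (4/3) x^3 - (13/24) x^4 - (31/60) x^5 + O(x^6).

a_0 = -1; a_1 = -2; a_2 = -1/2; a_3 = -4/3; a_4 = -13/24; a_5 = -31/60


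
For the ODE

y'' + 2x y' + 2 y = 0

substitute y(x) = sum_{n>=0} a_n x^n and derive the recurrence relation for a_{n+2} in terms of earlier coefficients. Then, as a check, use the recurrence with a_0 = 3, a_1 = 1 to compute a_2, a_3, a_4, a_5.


Substitute y = sum_n a_n x^n.
y''(x) has coefficient (n+2)(n+1) a_{n+2} at x^n;
2 x y'(x) has coefficient 2 n a_n at x^n (shift);
2 y(x) has coefficient 2 a_n at x^n.
Matching x^n: (n+2)(n+1) a_{n+2} + (2n + 2) a_n = 0.
Thus a_{n+2} = (-2n - 2) / ((n+1)(n+2)) * a_n.

Check with a_0 = 3, a_1 = 1 (apply the recurrence for n = 0, 1, 2, 3): a_0 = 3, a_1 = 1, a_2 = -3, a_3 = -2/3, a_4 = 3/2, a_5 = 4/15.

a_(n+2) = (-2n - 2) / ((n+1)(n+2)) * a_n; check: a_0 = 3, a_1 = 1, a_2 = -3, a_3 = -2/3, a_4 = 3/2, a_5 = 4/15


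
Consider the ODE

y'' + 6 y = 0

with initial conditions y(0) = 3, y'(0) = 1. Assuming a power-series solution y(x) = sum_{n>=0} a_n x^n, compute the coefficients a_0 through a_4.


Ansatz: y(x) = sum_{n>=0} a_n x^n, so y'(x) = sum_{n>=1} n a_n x^(n-1) and y''(x) = sum_{n>=2} n(n-1) a_n x^(n-2).
Substitute into P(x) y'' + Q(x) y' + R(x) y = 0 with P(x) = 1, Q(x) = 0, R(x) = 6, and match powers of x.
Initial conditions: a_0 = 3, a_1 = 1.
Setting the coefficient of each power of x to zero and solving order by order (substituting the coefficients already found):
  x^0: 2 a_2 + 6 a_0 = 0  ->  2 a_2 = -6 a_0 = -18  ->  a_2 = -9
  x^1: 6 a_3 + 6 a_1 = 0  ->  6 a_3 = -6 a_1 = -6  ->  a_3 = -1
  x^2: 12 a_4 + 6 a_2 = 0  ->  12 a_4 = -6 a_2 = 54  ->  a_4 = 9/2
Truncated series: y(x) = 3 + x - 9 x^2 - x^3 + (9/2) x^4 + O(x^5).

a_0 = 3; a_1 = 1; a_2 = -9; a_3 = -1; a_4 = 9/2


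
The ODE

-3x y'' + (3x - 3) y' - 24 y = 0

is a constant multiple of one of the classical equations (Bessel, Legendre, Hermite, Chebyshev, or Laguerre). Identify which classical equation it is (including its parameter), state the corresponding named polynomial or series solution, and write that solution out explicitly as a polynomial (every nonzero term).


All three coefficients share the factor -3; dividing through by -3 gives  x y'' + (1 - x) y' + 8 y = 0.
This matches the Laguerre equation x y'' + (1 - x) y' + n y = 0 with n = 8; the polynomial solution is L_8(x).
With y = sum_k a_k x^k, matching x^k gives (k+1)k a_{k+1} + (k+1) a_{k+1} - k a_k + n a_k = 0, i.e. (k+1)^2 a_{k+1} = (k - n) a_k = (k - 8) a_k. The right side vanishes at k = 8, so the series terminates at degree 8.
Standard normalization L_n(0) = 1 gives a_0 = 1. Work upward with a_{k+1} = (k - 8) a_k / (k+1)^2:
  a_1 = (0 - 8)(1) / 1^2 = -8/1 = -8
  a_2 = (1 - 8)(-8) / 2^2 = 56/4 = 14
  a_3 = (2 - 8)(14) / 3^2 = -84/9 = -28/3
  a_4 = (3 - 8)(-28/3) / 4^2 = (140/3)/16 = 35/12
  a_5 = (4 - 8)(35/12) / 5^2 = (-35/3)/25 = -7/15
  a_6 = (5 - 8)(-7/15) / 6^2 = (7/5)/36 = 7/180
  a_7 = (6 - 8)(7/180) / 7^2 = (-7/90)/49 = -1/630
  a_8 = (7 - 8)(-1/630) / 8^2 = (1/630)/64 = 1/40320
Hence L_8(x) = x^8/40320 - x^7/630 + 7 x^6/180 - 7 x^5/15 + 35 x^4/12 - 28 x^3/3 + 14 x^2 - 8 x + 1.

L_8(x); series = x^8/40320 - x^7/630 + 7 x^6/180 - 7 x^5/15 + 35 x^4/12 - 28 x^3/3 + 14 x^2 - 8 x + 1


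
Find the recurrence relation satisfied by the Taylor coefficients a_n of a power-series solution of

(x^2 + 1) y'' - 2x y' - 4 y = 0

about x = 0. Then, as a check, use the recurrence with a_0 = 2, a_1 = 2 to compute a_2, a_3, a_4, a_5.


Substitute y = sum_n a_n x^n.
(1 + 1 x^2) y'' contributes (n+2)(n+1) a_{n+2} + n(n-1) a_n at x^n.
-2 x y'(x) contributes -2 n a_n at x^n.
-4 y(x) contributes -4 a_n at x^n.
Matching x^n: (n+2)(n+1) a_{n+2} + (n(n-1) - 2 n - 4) a_n = 0.
Thus a_{n+2} = (-n(n-1) + 2 n + 4) / ((n+1)(n+2)) * a_n.

Check with a_0 = 2, a_1 = 2 (apply the recurrence for n = 0, 1, 2, 3): a_0 = 2, a_1 = 2, a_2 = 4, a_3 = 2, a_4 = 2, a_5 = 2/5.

a_(n+2) = (-n(n-1) + 2 n + 4) / ((n+1)(n+2)) * a_n; check: a_0 = 2, a_1 = 2, a_2 = 4, a_3 = 2, a_4 = 2, a_5 = 2/5


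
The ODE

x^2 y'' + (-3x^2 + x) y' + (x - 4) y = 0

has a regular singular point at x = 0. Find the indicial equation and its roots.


Divide by x^2 to reach normal form y'' + P_1(x) y' + P_2(x) y = 0 with P_1(x) = -3 + 1/x and P_2(x) = 1/x - 4/x^2.
x = 0 is a singular point because the y'-coefficient -3 + 1/x has a pole at x = 0 and the y-coefficient 1/x - 4/x^2 has a pole at x = 0.
It is a regular singular point because x P_1(x) = p(x) = 1 - 3x and x^2 P_2(x) = q(x) = x - 4 are polynomials, hence analytic at x = 0.
p(0) = 1,  q(0) = -4.
Indicial equation: r(r-1) + p(0) r + q(0) = 0, i.e. r^2 + (p(0) - 1) r + q(0) = 0, i.e. r^2 - 4 = 0.
Discriminant: (0)^2 - 4(-4) = 16, so r = (0 ± 4)/2.
Solving: r_1 = 2, r_2 = -2.

indicial: r^2 - 4 = 0; roots r_1 = 2, r_2 = -2


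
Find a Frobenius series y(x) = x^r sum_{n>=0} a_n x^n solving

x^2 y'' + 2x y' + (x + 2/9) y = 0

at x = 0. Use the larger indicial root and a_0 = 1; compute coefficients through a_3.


Write in Frobenius form y'' + (p(x)/x) y' + (q(x)/x^2) y = 0:
  p(x) = 2,  q(x) = x + 2/9.
Indicial equation: r(r-1) + (2) r + (2/9) = 0 -> roots r_1 = -1/3, r_2 = -2/3.
Take r = r_1 = -1/3. Let y(x) = x^r sum_{n>=0} a_n x^n with a_0 = 1.
Substitute y = x^r sum a_n x^n and match x^{r+n}. The recurrence is
  D(n) a_n + 1 a_{n-1} = 0,  where D(n) = (r+n)(r+n-1) + (2)(r+n) + (2/9).
  a_n = -1 / D(n) * a_{n-1}.
Since the indicial polynomial factors as (r - r_1)(r - r_2), D(n) = (r_1 + n - r_1)(r_1 + n - r_2) = n(n + 1/3).
Evaluating step by step (a_0 = 1):
  n = 1: D(1) = 1(1 + 1/3) = 4/3; numerator = -1(1) = -1; a_1 = (-1)/(4/3) = -3/4
  n = 2: D(2) = 2(2 + 1/3) = 14/3; numerator = -1(-3/4) = 3/4; a_2 = (3/4)/(14/3) = 9/56
  n = 3: D(3) = 3(3 + 1/3) = 10; numerator = -1(9/56) = -9/56; a_3 = (-9/56)/(10) = -9/560

r = -1/3; a_0 = 1; a_1 = -3/4; a_2 = 9/56; a_3 = -9/560


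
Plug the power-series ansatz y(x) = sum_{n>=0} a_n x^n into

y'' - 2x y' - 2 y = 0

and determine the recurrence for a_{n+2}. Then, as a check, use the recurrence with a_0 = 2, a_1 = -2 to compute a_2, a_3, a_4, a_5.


Substitute y = sum_n a_n x^n.
y''(x) has coefficient (n+2)(n+1) a_{n+2} at x^n;
-2 x y'(x) has coefficient -2 n a_n at x^n (shift);
-2 y(x) has coefficient -2 a_n at x^n.
Matching x^n: (n+2)(n+1) a_{n+2} + (-2n - 2) a_n = 0.
Thus a_{n+2} = (2n + 2) / ((n+1)(n+2)) * a_n.

Check with a_0 = 2, a_1 = -2 (apply the recurrence for n = 0, 1, 2, 3): a_0 = 2, a_1 = -2, a_2 = 2, a_3 = -4/3, a_4 = 1, a_5 = -8/15.

a_(n+2) = (2n + 2) / ((n+1)(n+2)) * a_n; check: a_0 = 2, a_1 = -2, a_2 = 2, a_3 = -4/3, a_4 = 1, a_5 = -8/15


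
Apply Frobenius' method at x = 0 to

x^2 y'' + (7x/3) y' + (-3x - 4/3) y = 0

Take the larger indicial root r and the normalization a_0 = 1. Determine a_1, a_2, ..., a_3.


Write in Frobenius form y'' + (p(x)/x) y' + (q(x)/x^2) y = 0:
  p(x) = 7/3,  q(x) = -3x - 4/3.
Indicial equation: r(r-1) + (7/3) r + (-4/3) = 0 -> roots r_1 = 2/3, r_2 = -2.
Take r = r_1 = 2/3. Let y(x) = x^r sum_{n>=0} a_n x^n with a_0 = 1.
Substitute y = x^r sum a_n x^n and match x^{r+n}. The recurrence is
  D(n) a_n - 3 a_{n-1} = 0,  where D(n) = (r+n)(r+n-1) + (7/3)(r+n) + (-4/3).
  a_n = 3 / D(n) * a_{n-1}.
Since the indicial polynomial factors as (r - r_1)(r - r_2), D(n) = (r_1 + n - r_1)(r_1 + n - r_2) = n(n + 8/3).
Evaluating step by step (a_0 = 1):
  n = 1: D(1) = 1(1 + 8/3) = 11/3; numerator = 3(1) = 3; a_1 = (3)/(11/3) = 9/11
  n = 2: D(2) = 2(2 + 8/3) = 28/3; numerator = 3(9/11) = 27/11; a_2 = (27/11)/(28/3) = 81/308
  n = 3: D(3) = 3(3 + 8/3) = 17; numerator = 3(81/308) = 243/308; a_3 = (243/308)/(17) = 243/5236

r = 2/3; a_0 = 1; a_1 = 9/11; a_2 = 81/308; a_3 = 243/5236


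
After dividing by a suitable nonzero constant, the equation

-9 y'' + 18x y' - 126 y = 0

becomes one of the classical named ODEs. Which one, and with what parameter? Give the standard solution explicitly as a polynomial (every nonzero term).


All three coefficients share the factor -9; dividing through by -9 gives  y'' - 2x y' + 14 y = 0.
This matches the Hermite equation y'' - 2x y' + 2n y = 0 with 2n = 14, so n = 7; the polynomial solution is H_7(x).
With y = sum_k a_k x^k, matching x^k gives (k+2)(k+1) a_{k+2} = 2(k - n) a_k = 2(k - 7) a_k. The right side vanishes at k = 7, so the series with the parity of 7 terminates at degree 7.
Standard normalization: leading coefficient of H_n is 2^n, so a_7 = 2^7 = 128. Work downward with a_k = (k+1)(k+2) a_{k+2} / (2(k - n)):
  a_5 = (6)(7)(128) / (2(5 - 7)) = 5376/(-4) = -1344
  a_3 = (4)(5)(-1344) / (2(3 - 7)) = -26880/(-8) = 3360
  a_1 = (2)(3)(3360) / (2(1 - 7)) = 20160/(-12) = -1680
Hence H_7(x) = 128 x^7 - 1344 x^5 + 3360 x^3 - 1680 x.

H_7(x); series = 128 x^7 - 1344 x^5 + 3360 x^3 - 1680 x


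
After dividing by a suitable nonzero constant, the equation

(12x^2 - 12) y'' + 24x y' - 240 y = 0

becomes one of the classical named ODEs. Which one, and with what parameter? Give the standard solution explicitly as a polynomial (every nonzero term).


All three coefficients share the factor -12; dividing through by -12 gives  (1 - x^2) y'' - 2x y' + 20 y = 0.
This matches the Legendre equation (1 - x^2) y'' - 2x y' + n(n+1) y = 0 (note the -2x y' term) with n(n+1) = 20, so n = 4; the polynomial solution is P_4(x).
With y = sum_k a_k x^k, matching x^k gives (k+2)(k+1) a_{k+2} = [k(k+1) - n(n+1)] a_k = (k - 4)(k + 5) a_k. The right side vanishes at k = 4, so the series with the parity of 4 terminates at degree 4.
Standard normalization (P_n(1) = 1): leading coefficient (2n)!/(2^n (n!)^2) = 40320/(16*576) = 35/8, so a_4 = 35/8. Work downward with a_k = (k+1)(k+2) a_{k+2} / ((k - 4)(k + 5)):
  a_2 = (3)(4)(35/8) / ((2 - 4)(2 + 5)) = (105/2)/(-14) = -15/4
  a_0 = (1)(2)(-15/4) / ((0 - 4)(0 + 5)) = (-15/2)/(-20) = 3/8
Hence P_4(x) = 35 x^4/8 - 15 x^2/4 + 3/8.

P_4(x); series = 35 x^4/8 - 15 x^2/4 + 3/8


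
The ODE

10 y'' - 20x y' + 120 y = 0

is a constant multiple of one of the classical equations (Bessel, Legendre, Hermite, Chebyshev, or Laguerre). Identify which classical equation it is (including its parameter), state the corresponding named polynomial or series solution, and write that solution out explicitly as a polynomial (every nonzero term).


All three coefficients share the factor 10; dividing through by 10 gives  y'' - 2x y' + 12 y = 0.
This matches the Hermite equation y'' - 2x y' + 2n y = 0 with 2n = 12, so n = 6; the polynomial solution is H_6(x).
With y = sum_k a_k x^k, matching x^k gives (k+2)(k+1) a_{k+2} = 2(k - n) a_k = 2(k - 6) a_k. The right side vanishes at k = 6, so the series with the parity of 6 terminates at degree 6.
Standard normalization: leading coefficient of H_n is 2^n, so a_6 = 2^6 = 64. Work downward with a_k = (k+1)(k+2) a_{k+2} / (2(k - n)):
  a_4 = (5)(6)(64) / (2(4 - 6)) = 1920/(-4) = -480
  a_2 = (3)(4)(-480) / (2(2 - 6)) = -5760/(-8) = 720
  a_0 = (1)(2)(720) / (2(0 - 6)) = 1440/(-12) = -120
Hence H_6(x) = 64 x^6 - 480 x^4 + 720 x^2 - 120.

H_6(x); series = 64 x^6 - 480 x^4 + 720 x^2 - 120


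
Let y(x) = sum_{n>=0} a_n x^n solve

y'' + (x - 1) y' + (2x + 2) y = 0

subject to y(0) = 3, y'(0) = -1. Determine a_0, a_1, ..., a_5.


Ansatz: y(x) = sum_{n>=0} a_n x^n, so y'(x) = sum_{n>=1} n a_n x^(n-1) and y''(x) = sum_{n>=2} n(n-1) a_n x^(n-2).
Substitute into P(x) y'' + Q(x) y' + R(x) y = 0 with P(x) = 1, Q(x) = x - 1, R(x) = 2x + 2, and match powers of x.
Initial conditions: a_0 = 3, a_1 = -1.
Setting the coefficient of each power of x to zero and solving order by order (substituting the coefficients already found):
  x^0: 2 a_2 - a_1 + 2 a_0 = 0  ->  2 a_2 = a_1 - 2 a_0 = -7  ->  a_2 = -7/2
  x^1: 6 a_3 - 2 a_2 + 3 a_1 + 2 a_0 = 0  ->  6 a_3 = 2 a_2 - 3 a_1 - 2 a_0 = -10  ->  a_3 = -5/3
  x^2: 12 a_4 - 3 a_3 + 4 a_2 + 2 a_1 = 0  ->  12 a_4 = 3 a_3 - 4 a_2 - 2 a_1 = 11  ->  a_4 = 11/12
  x^3: 20 a_5 - 4 a_4 + 5 a_3 + 2 a_2 = 0  ->  20 a_5 = 4 a_4 - 5 a_3 - 2 a_2 = 19  ->  a_5 = 19/20
Truncated series: y(x) = 3 - x - (7/2) x^2 - (5/3) x^3 + (11/12) x^4 + (19/20) x^5 + O(x^6).

a_0 = 3; a_1 = -1; a_2 = -7/2; a_3 = -5/3; a_4 = 11/12; a_5 = 19/20


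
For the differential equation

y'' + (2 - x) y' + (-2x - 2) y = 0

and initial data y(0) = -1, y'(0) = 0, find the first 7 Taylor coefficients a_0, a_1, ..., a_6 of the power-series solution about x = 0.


Ansatz: y(x) = sum_{n>=0} a_n x^n, so y'(x) = sum_{n>=1} n a_n x^(n-1) and y''(x) = sum_{n>=2} n(n-1) a_n x^(n-2).
Substitute into P(x) y'' + Q(x) y' + R(x) y = 0 with P(x) = 1, Q(x) = 2 - x, R(x) = -2x - 2, and match powers of x.
Initial conditions: a_0 = -1, a_1 = 0.
Setting the coefficient of each power of x to zero and solving order by order (substituting the coefficients already found):
  x^0: 2 a_2 + 2 a_1 - 2 a_0 = 0  ->  2 a_2 = -2 a_1 + 2 a_0 = -2  ->  a_2 = -1
  x^1: 6 a_3 + 4 a_2 - 3 a_1 - 2 a_0 = 0  ->  6 a_3 = -4 a_2 + 3 a_1 + 2 a_0 = 2  ->  a_3 = 1/3
  x^2: 12 a_4 + 6 a_3 - 4 a_2 - 2 a_1 = 0  ->  12 a_4 = -6 a_3 + 4 a_2 + 2 a_1 = -6  ->  a_4 = -1/2
  x^3: 20 a_5 + 8 a_4 - 5 a_3 - 2 a_2 = 0  ->  20 a_5 = -8 a_4 + 5 a_3 + 2 a_2 = 11/3  ->  a_5 = 11/60
  x^4: 30 a_6 + 10 a_5 - 6 a_4 - 2 a_3 = 0  ->  30 a_6 = -10 a_5 + 6 a_4 + 2 a_3 = -25/6  ->  a_6 = -5/36
Truncated series: y(x) = -1 - x^2 + (1/3) x^3 - (1/2) x^4 + (11/60) x^5 - (5/36) x^6 + O(x^7).

a_0 = -1; a_1 = 0; a_2 = -1; a_3 = 1/3; a_4 = -1/2; a_5 = 11/60; a_6 = -5/36


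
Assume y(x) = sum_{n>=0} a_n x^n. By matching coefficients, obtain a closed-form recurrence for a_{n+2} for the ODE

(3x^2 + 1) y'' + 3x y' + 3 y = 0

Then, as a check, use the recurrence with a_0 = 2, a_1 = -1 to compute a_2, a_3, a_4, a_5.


Substitute y = sum_n a_n x^n.
(1 + 3 x^2) y'' contributes (n+2)(n+1) a_{n+2} + 3 n(n-1) a_n at x^n.
3 x y'(x) contributes 3 n a_n at x^n.
3 y(x) contributes 3 a_n at x^n.
Matching x^n: (n+2)(n+1) a_{n+2} + (3 n(n-1) + 3 n + 3) a_n = 0.
Thus a_{n+2} = (-3 n(n-1) - 3 n - 3) / ((n+1)(n+2)) * a_n.

Check with a_0 = 2, a_1 = -1 (apply the recurrence for n = 0, 1, 2, 3): a_0 = 2, a_1 = -1, a_2 = -3, a_3 = 1, a_4 = 15/4, a_5 = -3/2.

a_(n+2) = (-3 n(n-1) - 3 n - 3) / ((n+1)(n+2)) * a_n; check: a_0 = 2, a_1 = -1, a_2 = -3, a_3 = 1, a_4 = 15/4, a_5 = -3/2


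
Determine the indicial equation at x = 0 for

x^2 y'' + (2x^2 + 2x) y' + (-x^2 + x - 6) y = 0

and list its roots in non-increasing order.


Divide by x^2 to reach normal form y'' + P_1(x) y' + P_2(x) y = 0 with P_1(x) = 2 + 2/x and P_2(x) = -1 + 1/x - 6/x^2.
x = 0 is a singular point because the y'-coefficient 2 + 2/x has a pole at x = 0 and the y-coefficient -1 + 1/x - 6/x^2 has a pole at x = 0.
It is a regular singular point because x P_1(x) = p(x) = 2x + 2 and x^2 P_2(x) = q(x) = -x^2 + x - 6 are polynomials, hence analytic at x = 0.
p(0) = 2,  q(0) = -6.
Indicial equation: r(r-1) + p(0) r + q(0) = 0, i.e. r^2 + (p(0) - 1) r + q(0) = 0, i.e. r^2 + 1 r - 6 = 0.
Discriminant: (1)^2 - 4(-6) = 25, so r = (-1 ± 5)/2.
Solving: r_1 = 2, r_2 = -3.

indicial: r^2 + 1 r - 6 = 0; roots r_1 = 2, r_2 = -3


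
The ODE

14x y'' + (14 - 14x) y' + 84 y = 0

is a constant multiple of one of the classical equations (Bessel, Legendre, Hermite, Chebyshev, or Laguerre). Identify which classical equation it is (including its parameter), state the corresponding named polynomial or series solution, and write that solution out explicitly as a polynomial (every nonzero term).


All three coefficients share the factor 14; dividing through by 14 gives  x y'' + (1 - x) y' + 6 y = 0.
This matches the Laguerre equation x y'' + (1 - x) y' + n y = 0 with n = 6; the polynomial solution is L_6(x).
With y = sum_k a_k x^k, matching x^k gives (k+1)k a_{k+1} + (k+1) a_{k+1} - k a_k + n a_k = 0, i.e. (k+1)^2 a_{k+1} = (k - n) a_k = (k - 6) a_k. The right side vanishes at k = 6, so the series terminates at degree 6.
Standard normalization L_n(0) = 1 gives a_0 = 1. Work upward with a_{k+1} = (k - 6) a_k / (k+1)^2:
  a_1 = (0 - 6)(1) / 1^2 = -6/1 = -6
  a_2 = (1 - 6)(-6) / 2^2 = 30/4 = 15/2
  a_3 = (2 - 6)(15/2) / 3^2 = -30/9 = -10/3
  a_4 = (3 - 6)(-10/3) / 4^2 = 10/16 = 5/8
  a_5 = (4 - 6)(5/8) / 5^2 = (-5/4)/25 = -1/20
  a_6 = (5 - 6)(-1/20) / 6^2 = (1/20)/36 = 1/720
Hence L_6(x) = x^6/720 - x^5/20 + 5 x^4/8 - 10 x^3/3 + 15 x^2/2 - 6 x + 1.

L_6(x); series = x^6/720 - x^5/20 + 5 x^4/8 - 10 x^3/3 + 15 x^2/2 - 6 x + 1


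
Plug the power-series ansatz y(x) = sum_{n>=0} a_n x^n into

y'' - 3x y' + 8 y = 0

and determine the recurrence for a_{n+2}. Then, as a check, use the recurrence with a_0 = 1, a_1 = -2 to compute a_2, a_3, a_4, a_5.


Substitute y = sum_n a_n x^n.
y''(x) has coefficient (n+2)(n+1) a_{n+2} at x^n;
-3 x y'(x) has coefficient -3 n a_n at x^n (shift);
8 y(x) has coefficient 8 a_n at x^n.
Matching x^n: (n+2)(n+1) a_{n+2} + (-3n + 8) a_n = 0.
Thus a_{n+2} = (3n - 8) / ((n+1)(n+2)) * a_n.

Check with a_0 = 1, a_1 = -2 (apply the recurrence for n = 0, 1, 2, 3): a_0 = 1, a_1 = -2, a_2 = -4, a_3 = 5/3, a_4 = 2/3, a_5 = 1/12.

a_(n+2) = (3n - 8) / ((n+1)(n+2)) * a_n; check: a_0 = 1, a_1 = -2, a_2 = -4, a_3 = 5/3, a_4 = 2/3, a_5 = 1/12


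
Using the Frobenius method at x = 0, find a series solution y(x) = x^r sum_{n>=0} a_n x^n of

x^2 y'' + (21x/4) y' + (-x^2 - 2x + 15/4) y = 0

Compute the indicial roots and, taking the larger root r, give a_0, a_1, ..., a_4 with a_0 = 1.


Write in Frobenius form y'' + (p(x)/x) y' + (q(x)/x^2) y = 0:
  p(x) = 21/4,  q(x) = -x^2 - 2x + 15/4.
Indicial equation: r(r-1) + (21/4) r + (15/4) = 0 -> roots r_1 = -5/4, r_2 = -3.
Take r = r_1 = -5/4. Let y(x) = x^r sum_{n>=0} a_n x^n with a_0 = 1.
Substitute y = x^r sum a_n x^n and match x^{r+n}. The recurrence is
  D(n) a_n - 2 a_{n-1} - 1 a_{n-2} = 0,  where D(n) = (r+n)(r+n-1) + (21/4)(r+n) + (15/4).
  a_n = [2 a_{n-1} + 1 a_{n-2}] / D(n).
Since the indicial polynomial factors as (r - r_1)(r - r_2), D(n) = (r_1 + n - r_1)(r_1 + n - r_2) = n(n + 7/4).
Evaluating step by step (a_0 = 1):
  n = 1: D(1) = 1(1 + 7/4) = 11/4; numerator = 2(1) = 2; a_1 = (2)/(11/4) = 8/11
  n = 2: D(2) = 2(2 + 7/4) = 15/2; numerator = 2(8/11) + 1(1) = 27/11; a_2 = (27/11)/(15/2) = 18/55
  n = 3: D(3) = 3(3 + 7/4) = 57/4; numerator = 2(18/55) + 1(8/11) = 76/55; a_3 = (76/55)/(57/4) = 16/165
  n = 4: D(4) = 4(4 + 7/4) = 23; numerator = 2(16/165) + 1(18/55) = 86/165; a_4 = (86/165)/(23) = 86/3795

r = -5/4; a_0 = 1; a_1 = 8/11; a_2 = 18/55; a_3 = 16/165; a_4 = 86/3795


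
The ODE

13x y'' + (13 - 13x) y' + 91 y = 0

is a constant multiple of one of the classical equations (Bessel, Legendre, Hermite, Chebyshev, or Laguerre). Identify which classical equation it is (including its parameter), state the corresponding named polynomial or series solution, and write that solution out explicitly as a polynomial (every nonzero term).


All three coefficients share the factor 13; dividing through by 13 gives  x y'' + (1 - x) y' + 7 y = 0.
This matches the Laguerre equation x y'' + (1 - x) y' + n y = 0 with n = 7; the polynomial solution is L_7(x).
With y = sum_k a_k x^k, matching x^k gives (k+1)k a_{k+1} + (k+1) a_{k+1} - k a_k + n a_k = 0, i.e. (k+1)^2 a_{k+1} = (k - n) a_k = (k - 7) a_k. The right side vanishes at k = 7, so the series terminates at degree 7.
Standard normalization L_n(0) = 1 gives a_0 = 1. Work upward with a_{k+1} = (k - 7) a_k / (k+1)^2:
  a_1 = (0 - 7)(1) / 1^2 = -7/1 = -7
  a_2 = (1 - 7)(-7) / 2^2 = 42/4 = 21/2
  a_3 = (2 - 7)(21/2) / 3^2 = (-105/2)/9 = -35/6
  a_4 = (3 - 7)(-35/6) / 4^2 = (70/3)/16 = 35/24
  a_5 = (4 - 7)(35/24) / 5^2 = (-35/8)/25 = -7/40
  a_6 = (5 - 7)(-7/40) / 6^2 = (7/20)/36 = 7/720
  a_7 = (6 - 7)(7/720) / 7^2 = (-7/720)/49 = -1/5040
Hence L_7(x) = -x^7/5040 + 7 x^6/720 - 7 x^5/40 + 35 x^4/24 - 35 x^3/6 + 21 x^2/2 - 7 x + 1.

L_7(x); series = -x^7/5040 + 7 x^6/720 - 7 x^5/40 + 35 x^4/24 - 35 x^3/6 + 21 x^2/2 - 7 x + 1


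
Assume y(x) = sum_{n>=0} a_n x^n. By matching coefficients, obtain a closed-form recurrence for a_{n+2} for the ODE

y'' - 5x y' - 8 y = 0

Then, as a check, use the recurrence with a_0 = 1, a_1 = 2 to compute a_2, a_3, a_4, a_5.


Substitute y = sum_n a_n x^n.
y''(x) has coefficient (n+2)(n+1) a_{n+2} at x^n;
-5 x y'(x) has coefficient -5 n a_n at x^n (shift);
-8 y(x) has coefficient -8 a_n at x^n.
Matching x^n: (n+2)(n+1) a_{n+2} + (-5n - 8) a_n = 0.
Thus a_{n+2} = (5n + 8) / ((n+1)(n+2)) * a_n.

Check with a_0 = 1, a_1 = 2 (apply the recurrence for n = 0, 1, 2, 3): a_0 = 1, a_1 = 2, a_2 = 4, a_3 = 13/3, a_4 = 6, a_5 = 299/60.

a_(n+2) = (5n + 8) / ((n+1)(n+2)) * a_n; check: a_0 = 1, a_1 = 2, a_2 = 4, a_3 = 13/3, a_4 = 6, a_5 = 299/60


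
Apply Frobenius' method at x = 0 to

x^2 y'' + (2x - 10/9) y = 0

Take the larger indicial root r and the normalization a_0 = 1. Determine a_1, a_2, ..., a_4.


Write in Frobenius form y'' + (p(x)/x) y' + (q(x)/x^2) y = 0:
  p(x) = 0,  q(x) = 2x - 10/9.
Indicial equation: r(r-1) + (0) r + (-10/9) = 0 -> roots r_1 = 5/3, r_2 = -2/3.
Take r = r_1 = 5/3. Let y(x) = x^r sum_{n>=0} a_n x^n with a_0 = 1.
Substitute y = x^r sum a_n x^n and match x^{r+n}. The recurrence is
  D(n) a_n + 2 a_{n-1} = 0,  where D(n) = (r+n)(r+n-1) + (0)(r+n) + (-10/9).
  a_n = -2 / D(n) * a_{n-1}.
Since the indicial polynomial factors as (r - r_1)(r - r_2), D(n) = (r_1 + n - r_1)(r_1 + n - r_2) = n(n + 7/3).
Evaluating step by step (a_0 = 1):
  n = 1: D(1) = 1(1 + 7/3) = 10/3; numerator = -2(1) = -2; a_1 = (-2)/(10/3) = -3/5
  n = 2: D(2) = 2(2 + 7/3) = 26/3; numerator = -2(-3/5) = 6/5; a_2 = (6/5)/(26/3) = 9/65
  n = 3: D(3) = 3(3 + 7/3) = 16; numerator = -2(9/65) = -18/65; a_3 = (-18/65)/(16) = -9/520
  n = 4: D(4) = 4(4 + 7/3) = 76/3; numerator = -2(-9/520) = 9/260; a_4 = (9/260)/(76/3) = 27/19760

r = 5/3; a_0 = 1; a_1 = -3/5; a_2 = 9/65; a_3 = -9/520; a_4 = 27/19760


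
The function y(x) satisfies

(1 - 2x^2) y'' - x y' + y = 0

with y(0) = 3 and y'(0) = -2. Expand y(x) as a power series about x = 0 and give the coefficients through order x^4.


Ansatz: y(x) = sum_{n>=0} a_n x^n, so y'(x) = sum_{n>=1} n a_n x^(n-1) and y''(x) = sum_{n>=2} n(n-1) a_n x^(n-2).
Substitute into P(x) y'' + Q(x) y' + R(x) y = 0 with P(x) = 1 - 2x^2, Q(x) = -x, R(x) = 1, and match powers of x.
Initial conditions: a_0 = 3, a_1 = -2.
Setting the coefficient of each power of x to zero and solving order by order (substituting the coefficients already found):
  x^0: 2 a_2 + a_0 = 0  ->  2 a_2 = -a_0 = -3  ->  a_2 = -3/2
  x^1: 6 a_3 = 0  ->  a_3 = 0
  x^2: 12 a_4 - 5 a_2 = 0  ->  12 a_4 = 5 a_2 = -15/2  ->  a_4 = -5/8
Truncated series: y(x) = 3 - 2 x - (3/2) x^2 - (5/8) x^4 + O(x^5).

a_0 = 3; a_1 = -2; a_2 = -3/2; a_3 = 0; a_4 = -5/8
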